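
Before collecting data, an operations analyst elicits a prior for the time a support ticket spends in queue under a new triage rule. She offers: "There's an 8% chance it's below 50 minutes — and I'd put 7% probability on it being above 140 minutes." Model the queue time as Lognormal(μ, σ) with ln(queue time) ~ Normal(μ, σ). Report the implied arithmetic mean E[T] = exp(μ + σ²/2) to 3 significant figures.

E[T] ≈ 88.1 minutes

If T ~ Lognormal(μ,σ) then ln T ~ Normal(μ,σ), so the p-quantile of ln T is μ + z_p·σ.
ln(50) = 3.912 and ln(140) = 4.942; z_{0.08} = -1.405, z_{0.93} = 1.476.
σ = (4.942 − 3.912)/(1.476 − (-1.405)) = 0.357.
μ = 3.912 − (-1.405)·0.357 = 4.414.
E[T] = exp(μ + σ²/2) = exp(4.414 + 0.0639) = 88.1 minutes.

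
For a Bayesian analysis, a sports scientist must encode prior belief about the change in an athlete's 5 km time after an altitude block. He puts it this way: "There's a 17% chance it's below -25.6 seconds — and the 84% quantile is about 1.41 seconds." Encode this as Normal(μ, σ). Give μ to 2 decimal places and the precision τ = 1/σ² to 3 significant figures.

μ = -12.37, τ = 0.0052

The p-quantile of Normal(μ,σ) is μ + z_p·σ, with z_{0.17} = -0.9542 and z_{0.84} = 0.9945.
Eliminate σ: μ = (z₂·x₁ − z₁·x₂)/(z₂ − z₁) = (0.9945·-25.6 − (-0.9542)·1.41)/1.949 = -12.37.
Then σ = (x₂ − x₁)/(z₂ − z₁) = (1.41 − -25.6)/1.949 = 13.86.
Precision τ = 1/σ² = 1/13.86² = 0.0052.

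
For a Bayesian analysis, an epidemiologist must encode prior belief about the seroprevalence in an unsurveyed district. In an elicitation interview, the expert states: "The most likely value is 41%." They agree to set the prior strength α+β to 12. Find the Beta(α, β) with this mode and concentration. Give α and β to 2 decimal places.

α = 5.10, β = 6.90

For α,β > 1 the Beta mode is (α−1)/(α+β−2). With α+β = 12, the mode is (α−1)/10.
Set (α−1)/10 = 0.41 → α = 1 + 0.41·10 = 5.10.
β = 12 − α = 6.90.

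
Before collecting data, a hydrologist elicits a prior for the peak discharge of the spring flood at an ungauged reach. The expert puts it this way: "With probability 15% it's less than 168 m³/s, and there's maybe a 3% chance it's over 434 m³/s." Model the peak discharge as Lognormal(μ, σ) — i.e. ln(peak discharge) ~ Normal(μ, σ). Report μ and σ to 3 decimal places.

μ ≈ 5.461, σ ≈ 0.325

If T ~ Lognormal(μ,σ) then ln T ~ Normal(μ,σ), so the p-quantile of ln T is μ + z_p·σ.
ln(168) = 5.124 and ln(434) = 6.073; z_{0.15} = -1.036, z_{0.97} = 1.881.
σ = (6.073 − 5.124)/(1.881 − (-1.036)) = 0.325.
μ = 5.124 − (-1.036)·0.325 = 5.461.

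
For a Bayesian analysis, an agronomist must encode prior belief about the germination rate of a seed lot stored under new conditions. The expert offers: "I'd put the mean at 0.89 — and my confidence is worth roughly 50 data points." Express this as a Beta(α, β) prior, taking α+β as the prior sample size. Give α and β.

Under the effective-sample-size interpretation, Beta(α, β) has prior mean α/(α+β) and prior sample size α+β.
So α+β = 50 and α/(α+β) = 0.89, giving α = 0.89·50 = 44.5 and β = 50 − 44.5 = 5.5.

α = 44.5, β = 5.5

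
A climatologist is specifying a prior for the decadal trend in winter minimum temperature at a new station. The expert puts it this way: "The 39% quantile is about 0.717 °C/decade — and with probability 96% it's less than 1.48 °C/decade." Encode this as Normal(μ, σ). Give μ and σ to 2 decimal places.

The p-quantile of Normal(μ,σ) is μ + z_p·σ, with z_{0.39} = -0.2793 and z_{0.96} = 1.751.
Eliminate σ: μ = (z₂·x₁ − z₁·x₂)/(z₂ − z₁) = (1.751·0.717 − (-0.2793)·1.48)/2.03 = 0.82.
Then σ = (x₂ − x₁)/(z₂ − z₁) = (1.48 − 0.717)/2.03 = 0.38.

μ = 0.82, σ = 0.38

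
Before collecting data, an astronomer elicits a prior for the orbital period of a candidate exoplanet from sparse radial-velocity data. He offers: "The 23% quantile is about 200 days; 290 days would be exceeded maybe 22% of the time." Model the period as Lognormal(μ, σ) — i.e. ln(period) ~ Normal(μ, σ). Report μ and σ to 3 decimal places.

If T ~ Lognormal(μ,σ) then ln T ~ Normal(μ,σ), so the p-quantile of ln T is μ + z_p·σ.
ln(200) = 5.298 and ln(290) = 5.67; z_{0.23} = -0.7388, z_{0.78} = 0.7722.
σ = (5.67 − 5.298)/(0.7722 − (-0.7388)) = 0.246.
μ = 5.298 − (-0.7388)·0.246 = 5.480.

μ ≈ 5.480, σ ≈ 0.246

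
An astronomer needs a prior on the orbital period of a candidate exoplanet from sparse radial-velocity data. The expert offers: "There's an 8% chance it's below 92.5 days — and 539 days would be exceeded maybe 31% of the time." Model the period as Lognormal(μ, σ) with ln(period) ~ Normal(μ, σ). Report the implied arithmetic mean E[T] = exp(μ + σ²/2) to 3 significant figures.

If T ~ Lognormal(μ,σ) then ln T ~ Normal(μ,σ), so the p-quantile of ln T is μ + z_p·σ.
ln(92.5) = 4.527 and ln(539) = 6.29; z_{0.08} = -1.405, z_{0.69} = 0.4959.
σ = (6.29 − 4.527)/(0.4959 − (-1.405)) = 0.927.
μ = 4.527 − (-1.405)·0.927 = 5.830.
E[T] = exp(μ + σ²/2) = exp(5.830 + 0.4298) = 523 days.

E[T] ≈ 523 days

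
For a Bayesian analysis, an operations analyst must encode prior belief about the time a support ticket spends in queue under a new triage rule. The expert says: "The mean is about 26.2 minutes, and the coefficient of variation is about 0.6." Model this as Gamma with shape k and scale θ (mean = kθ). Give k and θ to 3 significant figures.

For Gamma(k, scale θ): mean = kθ, variance = kθ², so CV = 1/√k.
CV = 0.6, hence k = 1/CV² = 2.78.
Then θ = mean/k = 26.2/2.78 = 9.43.

k ≈ 2.78, θ ≈ 9.43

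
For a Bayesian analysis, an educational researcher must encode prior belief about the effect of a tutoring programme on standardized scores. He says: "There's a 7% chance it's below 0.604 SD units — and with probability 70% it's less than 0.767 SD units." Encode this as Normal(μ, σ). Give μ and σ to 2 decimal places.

μ = 0.72, σ = 0.08

For Normal(μ,σ), the p-quantile is μ + z_p·σ. Here z_{0.07} = -1.476, z_{0.7} = 0.5244.
So 0.604 = μ − 1.476σ and 0.767 = μ + 0.5244σ.
Subtracting: σ = (0.767 − 0.604)/(0.5244 − (-1.476)) = 0.08.
Then μ = 0.604 − (-1.476)·0.08 = 0.72.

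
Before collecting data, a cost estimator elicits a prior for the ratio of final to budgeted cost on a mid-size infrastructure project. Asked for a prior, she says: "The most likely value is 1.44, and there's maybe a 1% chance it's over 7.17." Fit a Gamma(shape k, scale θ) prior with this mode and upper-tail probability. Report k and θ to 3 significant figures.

k ≈ 2.52, θ ≈ 0.945

Gamma(k,θ) with k>1 has mode (k−1)θ, so θ = 1.44/(k−1).
Need P(X < 7.17) = 0.99 with θ tied to k this way. Start at k = 2, θ = 1.44: P(X<7.17) ≈ 0.959.
Too low — raise k to concentrate. Iterating converges to k ≈ 2.52.
Then θ = 1.44/(2.52−1) ≈ 0.945.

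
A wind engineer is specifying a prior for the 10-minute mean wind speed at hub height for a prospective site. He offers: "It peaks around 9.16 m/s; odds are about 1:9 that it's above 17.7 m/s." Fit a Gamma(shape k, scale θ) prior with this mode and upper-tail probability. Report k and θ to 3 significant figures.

Gamma(k,θ) with k>1 has mode (k−1)θ, so θ = 9.16/(k−1).
Need P(X < 17.7) = 0.9 with θ tied to k this way. Start at k = 2, θ = 9.16: P(X<17.7) ≈ 0.575.
Too low — raise k to concentrate. Iterating converges to k ≈ 5.41.
Then θ = 9.16/(5.41−1) ≈ 2.08.

k ≈ 5.41, θ ≈ 2.08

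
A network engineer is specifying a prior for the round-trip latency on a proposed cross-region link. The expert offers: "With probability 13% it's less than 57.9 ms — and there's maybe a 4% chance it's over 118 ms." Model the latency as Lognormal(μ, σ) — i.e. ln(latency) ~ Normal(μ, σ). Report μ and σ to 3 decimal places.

If T ~ Lognormal(μ,σ) then ln T ~ Normal(μ,σ), so the p-quantile of ln T is μ + z_p·σ.
ln(57.9) = 4.059 and ln(118) = 4.771; z_{0.13} = -1.126, z_{0.96} = 1.751.
σ = (4.771 − 4.059)/(1.751 − (-1.126)) = 0.247.
μ = 4.059 − (-1.126)·0.247 = 4.337.

μ ≈ 4.337, σ ≈ 0.247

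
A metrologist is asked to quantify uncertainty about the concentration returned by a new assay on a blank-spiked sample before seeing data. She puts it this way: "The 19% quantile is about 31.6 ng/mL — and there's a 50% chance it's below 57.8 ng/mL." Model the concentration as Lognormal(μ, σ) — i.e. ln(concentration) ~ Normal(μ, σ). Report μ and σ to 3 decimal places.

μ ≈ 4.057, σ ≈ 0.688

If T ~ Lognormal(μ,σ) then ln T ~ Normal(μ,σ), so the p-quantile of ln T is μ + z_p·σ.
ln(31.6) = 3.453 and ln(57.8) = 4.057; z_{0.19} = -0.8779, z_{0.5} = 0.
σ = (4.057 − 3.453)/(0 − (-0.8779)) = 0.688.
μ = 3.453 − (-0.8779)·0.688 = 4.057.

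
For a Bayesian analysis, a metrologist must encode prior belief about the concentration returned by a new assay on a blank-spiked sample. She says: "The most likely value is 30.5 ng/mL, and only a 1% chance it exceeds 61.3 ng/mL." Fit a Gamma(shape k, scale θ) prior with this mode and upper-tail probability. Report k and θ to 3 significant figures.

Gamma(k,θ) with k>1 has mode (k−1)θ, so θ = 30.5/(k−1).
Need P(X < 61.3) = 0.99 with θ tied to k this way. Start at k = 2, θ = 30.5: P(X<61.3) ≈ 0.597.
Too low — raise k to concentrate. Iterating converges to k ≈ 11.1.
Then θ = 30.5/(11.1−1) ≈ 3.03.

k ≈ 11.1, θ ≈ 3.03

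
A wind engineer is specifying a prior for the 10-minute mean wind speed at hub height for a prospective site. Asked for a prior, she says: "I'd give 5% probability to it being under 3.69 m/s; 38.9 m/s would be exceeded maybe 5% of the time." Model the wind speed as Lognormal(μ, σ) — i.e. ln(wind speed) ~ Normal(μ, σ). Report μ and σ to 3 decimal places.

If T ~ Lognormal(μ,σ) then ln T ~ Normal(μ,σ), so the p-quantile of ln T is μ + z_p·σ.
ln(3.69) = 1.306 and ln(38.9) = 3.661; z_{0.05} = -1.645, z_{0.95} = 1.645.
σ = (3.661 − 1.306)/(1.645 − (-1.645)) = 0.716.
μ = 1.306 − (-1.645)·0.716 = 2.483.

μ ≈ 2.483, σ ≈ 0.716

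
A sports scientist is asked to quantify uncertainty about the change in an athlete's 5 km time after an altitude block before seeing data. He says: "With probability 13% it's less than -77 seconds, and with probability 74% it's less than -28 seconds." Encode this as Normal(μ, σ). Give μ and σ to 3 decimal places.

The p-quantile of Normal(μ,σ) is μ + z_p·σ, with z_{0.13} = -1.126 and z_{0.74} = 0.6433.
Eliminate σ: μ = (z₂·x₁ − z₁·x₂)/(z₂ − z₁) = (0.6433·-77 − (-1.126)·-28)/1.77 = -45.813.
Then σ = (x₂ − x₁)/(z₂ − z₁) = (-28 − -77)/1.77 = 27.688.

μ = -45.813, σ = 27.688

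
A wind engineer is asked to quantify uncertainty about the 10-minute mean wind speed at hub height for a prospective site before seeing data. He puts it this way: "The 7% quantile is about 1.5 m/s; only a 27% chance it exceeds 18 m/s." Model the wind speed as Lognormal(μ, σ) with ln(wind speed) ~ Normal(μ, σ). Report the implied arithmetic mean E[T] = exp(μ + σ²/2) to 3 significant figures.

If T ~ Lognormal(μ,σ) then ln T ~ Normal(μ,σ), so the p-quantile of ln T is μ + z_p·σ.
ln(1.5) = 0.4055 and ln(18) = 2.89; z_{0.07} = -1.476, z_{0.73} = 0.6128.
σ = (2.89 − 0.4055)/(0.6128 − (-1.476)) = 1.190.
μ = 0.4055 − (-1.476)·1.190 = 2.161.
E[T] = exp(μ + σ²/2) = exp(2.161 + 0.7077) = 17.6 m/s.

E[T] ≈ 17.6 m/s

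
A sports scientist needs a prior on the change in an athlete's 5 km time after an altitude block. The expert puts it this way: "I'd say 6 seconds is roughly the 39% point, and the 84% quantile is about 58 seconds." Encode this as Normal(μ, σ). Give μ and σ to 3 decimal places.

μ = 17.403, σ = 40.823

For Normal(μ,σ), the p-quantile is μ + z_p·σ. Here z_{0.39} = -0.2793, z_{0.84} = 0.9945.
So 6 = μ − 0.2793σ and 58 = μ + 0.9945σ.
Subtracting: σ = (58 − 6)/(0.9945 − (-0.2793)) = 40.823.
Then μ = 6 − (-0.2793)·40.823 = 17.403.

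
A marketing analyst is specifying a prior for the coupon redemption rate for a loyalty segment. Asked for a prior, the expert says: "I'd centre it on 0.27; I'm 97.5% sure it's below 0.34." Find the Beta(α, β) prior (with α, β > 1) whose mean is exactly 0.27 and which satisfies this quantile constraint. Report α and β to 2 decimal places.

α ≈ 44.61, β ≈ 120.62

With mean 0.27 fixed, write α = 0.27s, β = 0.73s where s = α+β.
Need P(θ < 0.34) = 0.975 under Beta(0.27s, 0.73s). Normal approximation: (q−m)/√(m(1−m)/s) ≈ z_{0.975} = 1.96, so s ≈ 0.27·0.73·(1.96)²/(0.34−0.27)² = 154.5.
At s = 154.5: P(θ<0.34) ≈ 0.971. Adjusting to match 0.975 gives s ≈ 165.23.
So α = 0.27·165.23 ≈ 44.61, β = 0.73·165.23 ≈ 120.62.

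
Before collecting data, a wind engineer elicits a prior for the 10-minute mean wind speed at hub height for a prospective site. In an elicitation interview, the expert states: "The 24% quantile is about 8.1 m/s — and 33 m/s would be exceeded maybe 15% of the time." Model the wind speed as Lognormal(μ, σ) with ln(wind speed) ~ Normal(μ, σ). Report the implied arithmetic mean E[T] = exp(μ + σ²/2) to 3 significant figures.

E[T] ≈ 19.8 m/s

If T ~ Lognormal(μ,σ) then ln T ~ Normal(μ,σ), so the p-quantile of ln T is μ + z_p·σ.
ln(8.1) = 2.092 and ln(33) = 3.497; z_{0.24} = -0.7063, z_{0.85} = 1.036.
σ = (3.497 − 2.092)/(1.036 − (-0.7063)) = 0.806.
μ = 2.092 − (-0.7063)·0.806 = 2.661.
E[T] = exp(μ + σ²/2) = exp(2.661 + 0.3248) = 19.8 m/s.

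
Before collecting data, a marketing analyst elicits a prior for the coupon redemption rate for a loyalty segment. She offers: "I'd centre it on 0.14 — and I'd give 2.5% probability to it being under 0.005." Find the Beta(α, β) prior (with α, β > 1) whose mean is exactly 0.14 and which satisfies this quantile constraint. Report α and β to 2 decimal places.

With mean 0.14 fixed, write α = 0.14s, β = 0.86s where s = α+β.
Need P(θ < 0.005) = 0.025 under Beta(0.14s, 0.86s). Normal approximation: (q−m)/√(m(1−m)/s) ≈ z_{0.025} = -1.96, so s ≈ 0.14·0.86·(-1.96)²/(0.005−0.14)² = 25.4.
At s = 25.4: P(θ<0.005) ≈ 0.000. Adjusting to match 0.025 gives s ≈ 7.63.
So α = 0.14·7.63 ≈ 1.07, β = 0.86·7.63 ≈ 6.56.

α ≈ 1.07, β ≈ 6.56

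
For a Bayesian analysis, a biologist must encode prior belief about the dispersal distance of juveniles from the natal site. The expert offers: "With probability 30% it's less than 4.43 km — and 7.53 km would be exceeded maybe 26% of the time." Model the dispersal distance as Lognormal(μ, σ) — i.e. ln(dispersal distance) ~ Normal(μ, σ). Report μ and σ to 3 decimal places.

μ ≈ 1.727, σ ≈ 0.454

If T ~ Lognormal(μ,σ) then ln T ~ Normal(μ,σ), so the p-quantile of ln T is μ + z_p·σ.
ln(4.43) = 1.488 and ln(7.53) = 2.019; z_{0.3} = -0.5244, z_{0.74} = 0.6433.
σ = (2.019 − 1.488)/(0.6433 − (-0.5244)) = 0.454.
μ = 1.488 − (-0.5244)·0.454 = 1.727.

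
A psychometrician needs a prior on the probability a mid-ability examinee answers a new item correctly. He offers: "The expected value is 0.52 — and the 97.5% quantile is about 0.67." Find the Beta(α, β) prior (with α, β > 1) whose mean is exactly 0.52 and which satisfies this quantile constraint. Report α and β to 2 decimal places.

With mean 0.52 fixed, write α = 0.52s, β = 0.48s where s = α+β.
Need P(θ < 0.67) = 0.975 under Beta(0.52s, 0.48s). Normal approximation: (q−m)/√(m(1−m)/s) ≈ z_{0.975} = 1.96, so s ≈ 0.52·0.48·(1.96)²/(0.67−0.52)² = 42.6.
At s = 42.6: P(θ<0.67) ≈ 0.978. Adjusting to match 0.975 gives s ≈ 40.63.
So α = 0.52·40.63 ≈ 21.13, β = 0.48·40.63 ≈ 19.50.

α ≈ 21.13, β ≈ 19.50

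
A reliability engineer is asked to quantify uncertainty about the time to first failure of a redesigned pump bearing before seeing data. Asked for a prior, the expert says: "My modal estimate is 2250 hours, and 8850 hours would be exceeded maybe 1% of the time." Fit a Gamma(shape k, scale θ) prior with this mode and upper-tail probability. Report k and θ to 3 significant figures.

k ≈ 3.24, θ ≈ 1000

Gamma(k,θ) with k>1 has mode (k−1)θ, so θ = 2250/(k−1).
Need P(X < 8850) = 0.99 with θ tied to k this way. Start at k = 2, θ = 2250: P(X<8850) ≈ 0.903.
Too low — raise k to concentrate. Iterating converges to k ≈ 3.24.
Then θ = 2250/(3.24−1) ≈ 1000.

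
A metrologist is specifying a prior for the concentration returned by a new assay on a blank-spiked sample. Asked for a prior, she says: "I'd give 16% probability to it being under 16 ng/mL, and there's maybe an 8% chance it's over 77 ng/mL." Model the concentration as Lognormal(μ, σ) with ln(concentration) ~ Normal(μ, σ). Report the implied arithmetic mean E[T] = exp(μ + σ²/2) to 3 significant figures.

E[T] ≈ 38 ng/mL

If T ~ Lognormal(μ,σ) then ln T ~ Normal(μ,σ), so the p-quantile of ln T is μ + z_p·σ.
ln(16) = 2.773 and ln(77) = 4.344; z_{0.16} = -0.9945, z_{0.92} = 1.405.
σ = (4.344 − 2.773)/(1.405 − (-0.9945)) = 0.655.
μ = 2.773 − (-0.9945)·0.655 = 3.424.
E[T] = exp(μ + σ²/2) = exp(3.424 + 0.2144) = 38 ng/mL.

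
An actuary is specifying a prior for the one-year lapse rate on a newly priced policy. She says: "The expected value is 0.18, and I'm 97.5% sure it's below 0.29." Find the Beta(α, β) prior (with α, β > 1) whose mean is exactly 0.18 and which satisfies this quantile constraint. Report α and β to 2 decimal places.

α ≈ 10.03, β ≈ 45.70

With mean 0.18 fixed, write α = 0.18s, β = 0.82s where s = α+β.
Need P(θ < 0.29) = 0.975 under Beta(0.18s, 0.82s). Normal approximation: (q−m)/√(m(1−m)/s) ≈ z_{0.975} = 1.96, so s ≈ 0.18·0.82·(1.96)²/(0.29−0.18)² = 46.9.
At s = 46.9: P(θ<0.29) ≈ 0.965. Adjusting to match 0.975 gives s ≈ 55.74.
So α = 0.18·55.74 ≈ 10.03, β = 0.82·55.74 ≈ 45.70.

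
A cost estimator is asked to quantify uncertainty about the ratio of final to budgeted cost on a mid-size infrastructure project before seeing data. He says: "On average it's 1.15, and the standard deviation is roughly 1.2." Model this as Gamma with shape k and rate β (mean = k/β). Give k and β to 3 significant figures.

For Gamma(k, rate β): mean = k/β, variance = k/β², so CV = 1/√k.
CV = SD/mean = 1.2/1.15 = 1.043, hence k = 1/CV² = 0.918.
Then β = k/mean = 0.918/1.15 = 0.799.

k ≈ 0.918, β ≈ 0.799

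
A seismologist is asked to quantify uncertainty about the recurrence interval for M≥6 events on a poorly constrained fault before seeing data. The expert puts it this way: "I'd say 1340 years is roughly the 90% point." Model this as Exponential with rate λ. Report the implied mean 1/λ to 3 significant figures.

mean ≈ 582 years

P(T < 1340.0) = 1 − e^(−λ·1340.0) = 0.9, so λ = −ln(1−0.9)/1340.0 = −ln(0.1)/1340.0 = 0.00172.
Mean = 1/λ = 582 years.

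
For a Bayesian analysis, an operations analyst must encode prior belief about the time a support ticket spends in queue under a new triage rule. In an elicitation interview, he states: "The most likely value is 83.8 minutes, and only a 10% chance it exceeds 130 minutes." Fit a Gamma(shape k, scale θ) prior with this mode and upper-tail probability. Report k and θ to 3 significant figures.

k ≈ 10.7, θ ≈ 8.64

Gamma(k,θ) with k>1 has mode (k−1)θ, so θ = 83.8/(k−1).
Need P(X < 130) = 0.9 with θ tied to k this way. Start at k = 2, θ = 83.8: P(X<130) ≈ 0.459.
Too low — raise k to concentrate. Iterating converges to k ≈ 10.7.
Then θ = 83.8/(10.7−1) ≈ 8.64.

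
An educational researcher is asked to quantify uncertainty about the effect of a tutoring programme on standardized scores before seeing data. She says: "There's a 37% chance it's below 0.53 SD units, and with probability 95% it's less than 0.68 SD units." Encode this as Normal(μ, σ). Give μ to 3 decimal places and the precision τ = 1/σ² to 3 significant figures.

For Normal(μ,σ), the p-quantile is μ + z_p·σ. Here z_{0.37} = -0.3319, z_{0.95} = 1.645.
So 0.53 = μ − 0.3319σ and 0.68 = μ + 1.645σ.
Subtracting: σ = (0.68 − 0.53)/(1.645 − (-0.3319)) = 0.076.
Then μ = 0.53 − (-0.3319)·0.076 = 0.555.
Precision τ = 1/σ² = 1/0.07588² = 174.

μ = 0.555, τ = 174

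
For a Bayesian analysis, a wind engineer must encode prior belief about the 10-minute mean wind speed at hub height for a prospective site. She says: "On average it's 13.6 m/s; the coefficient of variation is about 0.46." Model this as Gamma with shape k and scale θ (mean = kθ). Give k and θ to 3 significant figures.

For Gamma(k, scale θ): mean = kθ, variance = kθ², so CV = 1/√k.
CV = 0.46, hence k = 1/CV² = 4.73.
Then θ = mean/k = 13.6/4.73 = 2.88.

k ≈ 4.73, θ ≈ 2.88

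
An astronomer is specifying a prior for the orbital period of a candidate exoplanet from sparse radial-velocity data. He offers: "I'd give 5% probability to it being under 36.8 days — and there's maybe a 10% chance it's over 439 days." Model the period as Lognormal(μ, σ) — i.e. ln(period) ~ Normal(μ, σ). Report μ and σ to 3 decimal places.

μ ≈ 4.999, σ ≈ 0.847

If T ~ Lognormal(μ,σ) then ln T ~ Normal(μ,σ), so the p-quantile of ln T is μ + z_p·σ.
ln(36.8) = 3.605 and ln(439) = 6.084; z_{0.05} = -1.645, z_{0.9} = 1.282.
σ = (6.084 − 3.605)/(1.282 − (-1.645)) = 0.847.
μ = 3.605 − (-1.645)·0.847 = 4.999.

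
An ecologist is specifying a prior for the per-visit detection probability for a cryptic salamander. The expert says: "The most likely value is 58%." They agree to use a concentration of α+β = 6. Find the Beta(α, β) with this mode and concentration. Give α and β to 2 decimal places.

For α,β > 1 the Beta mode is (α−1)/(α+β−2). With α+β = 6, the mode is (α−1)/4.
Set (α−1)/4 = 0.58 → α = 1 + 0.58·4 = 3.32.
β = 6 − α = 2.68.

α = 3.32, β = 2.68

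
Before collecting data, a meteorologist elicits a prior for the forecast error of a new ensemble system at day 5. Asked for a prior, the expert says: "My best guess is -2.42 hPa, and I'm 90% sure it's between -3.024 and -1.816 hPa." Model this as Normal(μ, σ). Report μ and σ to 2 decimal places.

μ = -2.42, σ = 0.37

A symmetric 90% interval runs μ ± z·σ with z = 1.645.
Half-width = 0.604, so σ = 0.604/1.645 = 0.37.
μ is the stated best guess, -2.42.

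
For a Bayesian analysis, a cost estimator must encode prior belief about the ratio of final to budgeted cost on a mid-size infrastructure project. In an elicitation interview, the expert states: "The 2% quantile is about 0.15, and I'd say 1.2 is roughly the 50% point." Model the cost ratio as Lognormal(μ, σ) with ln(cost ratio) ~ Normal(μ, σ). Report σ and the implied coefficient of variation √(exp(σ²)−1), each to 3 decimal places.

σ ≈ 1.013, CV ≈ 1.337

If T ~ Lognormal(μ,σ) then ln T ~ Normal(μ,σ), so the p-quantile of ln T is μ + z_p·σ.
ln(0.15) = -1.897 and ln(1.2) = 0.1823; z_{0.02} = -2.054, z_{0.5} = 0.
σ = (0.1823 − -1.897)/(0 − (-2.054)) = 1.013.
μ = -1.897 − (-2.054)·1.013 = 0.182.
CV = √(exp(σ²)−1) = √(exp(1.0252)−1) = 1.337.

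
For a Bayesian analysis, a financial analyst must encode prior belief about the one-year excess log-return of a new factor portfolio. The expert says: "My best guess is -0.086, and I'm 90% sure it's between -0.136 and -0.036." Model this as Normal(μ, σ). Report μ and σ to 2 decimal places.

μ = -0.09, σ = 0.03

A symmetric 90% interval runs μ ± z·σ with z = 1.645.
Half-width = 0.05, so σ = 0.05/1.645 = 0.03.
μ is the stated best guess, -0.09.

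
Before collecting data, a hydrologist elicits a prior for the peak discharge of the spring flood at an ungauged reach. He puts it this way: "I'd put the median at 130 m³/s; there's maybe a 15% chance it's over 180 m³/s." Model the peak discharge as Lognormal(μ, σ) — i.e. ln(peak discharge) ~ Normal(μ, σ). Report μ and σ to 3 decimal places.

If T ~ Lognormal(μ,σ) then ln T ~ Normal(μ,σ), so the p-quantile of ln T is μ + z_p·σ.
ln(130) = 4.868 and ln(180) = 5.193; z_{0.5} = 0, z_{0.85} = 1.036.
σ = (5.193 − 4.868)/(1.036 − (0)) = 0.314.
μ = 4.868 − (0)·0.314 = 4.868.

μ ≈ 4.868, σ ≈ 0.314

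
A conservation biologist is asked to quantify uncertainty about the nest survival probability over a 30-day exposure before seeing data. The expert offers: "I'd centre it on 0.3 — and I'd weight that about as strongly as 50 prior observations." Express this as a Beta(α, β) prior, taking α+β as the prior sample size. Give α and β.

α = 15, β = 35

Under the effective-sample-size interpretation, Beta(α, β) has prior mean α/(α+β) and prior sample size α+β.
So α+β = 50 and α/(α+β) = 0.3, giving α = 0.3·50 = 15 and β = 50 − 15 = 35.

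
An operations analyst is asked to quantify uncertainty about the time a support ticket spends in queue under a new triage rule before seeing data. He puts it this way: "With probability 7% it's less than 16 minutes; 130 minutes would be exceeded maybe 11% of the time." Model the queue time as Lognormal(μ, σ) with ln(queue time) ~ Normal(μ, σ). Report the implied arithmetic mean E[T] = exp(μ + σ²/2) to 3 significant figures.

E[T] ≈ 67.8 minutes

If T ~ Lognormal(μ,σ) then ln T ~ Normal(μ,σ), so the p-quantile of ln T is μ + z_p·σ.
ln(16) = 2.773 and ln(130) = 4.868; z_{0.07} = -1.476, z_{0.89} = 1.227.
σ = (4.868 − 2.773)/(1.227 − (-1.476)) = 0.775.
μ = 2.773 − (-1.476)·0.775 = 3.917.
E[T] = exp(μ + σ²/2) = exp(3.917 + 0.3005) = 67.8 minutes.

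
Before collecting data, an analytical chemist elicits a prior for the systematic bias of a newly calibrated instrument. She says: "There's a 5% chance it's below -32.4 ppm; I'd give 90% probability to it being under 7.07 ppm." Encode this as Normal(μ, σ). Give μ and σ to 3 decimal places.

The p-quantile of Normal(μ,σ) is μ + z_p·σ, with z_{0.05} = -1.645 and z_{0.9} = 1.282.
Eliminate σ: μ = (z₂·x₁ − z₁·x₂)/(z₂ − z₁) = (1.282·-32.4 − (-1.645)·7.07)/2.926 = -10.215.
Then σ = (x₂ − x₁)/(z₂ − z₁) = (7.07 − -32.4)/2.926 = 13.488.

μ = -10.215, σ = 13.488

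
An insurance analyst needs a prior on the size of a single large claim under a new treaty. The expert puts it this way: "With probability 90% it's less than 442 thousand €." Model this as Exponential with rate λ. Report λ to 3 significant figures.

λ ≈ 0.00521

P(T < 442.0) = 1 − e^(−λ·442.0) = 0.9, so λ = −ln(1−0.9)/442.0 = −ln(0.1)/442.0 = 0.00521.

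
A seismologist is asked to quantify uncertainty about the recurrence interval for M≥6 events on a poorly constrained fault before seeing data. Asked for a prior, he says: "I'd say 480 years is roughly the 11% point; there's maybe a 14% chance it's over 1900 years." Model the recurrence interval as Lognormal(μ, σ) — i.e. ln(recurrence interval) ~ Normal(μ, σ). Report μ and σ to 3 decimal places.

μ ≈ 6.905, σ ≈ 0.596

If T ~ Lognormal(μ,σ) then ln T ~ Normal(μ,σ), so the p-quantile of ln T is μ + z_p·σ.
ln(480) = 6.174 and ln(1900) = 7.55; z_{0.11} = -1.227, z_{0.86} = 1.08.
σ = (7.55 − 6.174)/(1.08 − (-1.227)) = 0.596.
μ = 6.174 − (-1.227)·0.596 = 6.905.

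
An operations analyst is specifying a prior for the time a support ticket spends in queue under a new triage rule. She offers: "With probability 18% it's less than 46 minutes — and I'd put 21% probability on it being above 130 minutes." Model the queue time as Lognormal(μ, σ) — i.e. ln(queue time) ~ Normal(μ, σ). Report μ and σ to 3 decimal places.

μ ≈ 4.381, σ ≈ 0.603

If T ~ Lognormal(μ,σ) then ln T ~ Normal(μ,σ), so the p-quantile of ln T is μ + z_p·σ.
ln(46) = 3.829 and ln(130) = 4.868; z_{0.18} = -0.9154, z_{0.79} = 0.8064.
σ = (4.868 − 3.829)/(0.8064 − (-0.9154)) = 0.603.
μ = 3.829 − (-0.9154)·0.603 = 4.381.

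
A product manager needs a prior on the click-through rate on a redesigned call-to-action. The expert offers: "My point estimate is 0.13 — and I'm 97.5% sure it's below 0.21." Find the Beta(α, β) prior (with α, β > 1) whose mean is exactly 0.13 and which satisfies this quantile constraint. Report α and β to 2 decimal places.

α ≈ 10.74, β ≈ 71.86

With mean 0.13 fixed, write α = 0.13s, β = 0.87s where s = α+β.
Need P(θ < 0.21) = 0.975 under Beta(0.13s, 0.87s). Normal approximation: (q−m)/√(m(1−m)/s) ≈ z_{0.975} = 1.96, so s ≈ 0.13·0.87·(1.96)²/(0.21−0.13)² = 67.9.
At s = 67.9: P(θ<0.21) ≈ 0.963. Adjusting to match 0.975 gives s ≈ 82.59.
So α = 0.13·82.59 ≈ 10.74, β = 0.87·82.59 ≈ 71.86.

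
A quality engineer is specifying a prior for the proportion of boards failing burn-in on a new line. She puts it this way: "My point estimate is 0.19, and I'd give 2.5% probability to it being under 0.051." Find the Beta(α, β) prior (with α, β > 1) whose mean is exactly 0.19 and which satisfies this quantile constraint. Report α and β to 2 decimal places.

With mean 0.19 fixed, write α = 0.19s, β = 0.81s where s = α+β.
Need P(θ < 0.051) = 0.025 under Beta(0.19s, 0.81s). Normal approximation: (q−m)/√(m(1−m)/s) ≈ z_{0.025} = -1.96, so s ≈ 0.19·0.81·(-1.96)²/(0.051−0.19)² = 30.6.
At s = 30.6: P(θ<0.051) ≈ 0.005. Adjusting to match 0.025 gives s ≈ 18.42.
So α = 0.19·18.42 ≈ 3.50, β = 0.81·18.42 ≈ 14.92.

α ≈ 3.50, β ≈ 14.92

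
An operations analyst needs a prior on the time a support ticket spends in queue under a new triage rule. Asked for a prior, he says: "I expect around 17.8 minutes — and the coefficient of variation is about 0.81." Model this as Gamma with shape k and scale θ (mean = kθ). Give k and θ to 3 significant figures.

k ≈ 1.52, θ ≈ 11.7

For Gamma(k, scale θ): mean = kθ, variance = kθ², so CV = 1/√k.
CV = 0.81, hence k = 1/CV² = 1.52.
Then θ = mean/k = 17.8/1.52 = 11.7.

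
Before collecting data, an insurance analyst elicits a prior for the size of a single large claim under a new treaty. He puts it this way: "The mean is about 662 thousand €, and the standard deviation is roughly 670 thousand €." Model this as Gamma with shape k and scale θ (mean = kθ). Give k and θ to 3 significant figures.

For Gamma(k, scale θ): mean = kθ, variance = kθ², so CV = 1/√k.
CV = SD/mean = 670/662 = 1.012, hence k = 1/CV² = 0.976.
Then θ = mean/k = 662/0.976 = 678.

k ≈ 0.976, θ ≈ 678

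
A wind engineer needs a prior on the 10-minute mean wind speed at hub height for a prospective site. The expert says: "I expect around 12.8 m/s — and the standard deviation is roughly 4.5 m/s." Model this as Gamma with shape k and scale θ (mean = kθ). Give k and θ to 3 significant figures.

For Gamma(k, scale θ): mean = kθ, variance = kθ², so CV = 1/√k.
CV = SD/mean = 4.5/12.8 = 0.3516, hence k = 1/CV² = 8.09.
Then θ = mean/k = 12.8/8.09 = 1.58.

k ≈ 8.09, θ ≈ 1.58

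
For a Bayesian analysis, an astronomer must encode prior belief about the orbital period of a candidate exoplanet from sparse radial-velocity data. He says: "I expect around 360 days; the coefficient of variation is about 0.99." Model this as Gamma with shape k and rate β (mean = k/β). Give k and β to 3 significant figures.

For Gamma(k, rate β): mean = k/β, variance = k/β², so CV = 1/√k.
CV = 0.99, hence k = 1/CV² = 1.02.
Then β = k/mean = 1.02/360 = 0.00283.

k ≈ 1.02, β ≈ 0.00283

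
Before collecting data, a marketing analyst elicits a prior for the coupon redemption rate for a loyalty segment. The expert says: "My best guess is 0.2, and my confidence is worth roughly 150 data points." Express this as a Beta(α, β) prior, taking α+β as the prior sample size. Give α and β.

α = 30, β = 120

Under the effective-sample-size interpretation, Beta(α, β) has prior mean α/(α+β) and prior sample size α+β.
So α+β = 150 and α/(α+β) = 0.2, giving α = 0.2·150 = 30 and β = 150 − 30 = 120.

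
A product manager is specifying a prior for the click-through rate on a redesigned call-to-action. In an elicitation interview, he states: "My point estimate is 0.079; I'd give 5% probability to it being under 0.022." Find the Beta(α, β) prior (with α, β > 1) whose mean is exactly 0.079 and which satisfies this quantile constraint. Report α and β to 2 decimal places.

α ≈ 2.93, β ≈ 34.11

With mean 0.079 fixed, write α = 0.079s, β = 0.921s where s = α+β.
Need P(θ < 0.022) = 0.05 under Beta(0.079s, 0.921s). Normal approximation: (q−m)/√(m(1−m)/s) ≈ z_{0.05} = -1.64, so s ≈ 0.079·0.921·(-1.64)²/(0.022−0.079)² = 60.6.
At s = 60.6: P(θ<0.022) ≈ 0.014. Adjusting to match 0.05 gives s ≈ 37.04.
So α = 0.079·37.04 ≈ 2.93, β = 0.921·37.04 ≈ 34.11.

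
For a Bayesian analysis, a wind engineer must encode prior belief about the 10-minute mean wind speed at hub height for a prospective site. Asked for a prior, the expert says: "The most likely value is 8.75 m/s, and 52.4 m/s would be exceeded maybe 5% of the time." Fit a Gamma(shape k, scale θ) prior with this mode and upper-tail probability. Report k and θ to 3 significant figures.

k ≈ 1.71, θ ≈ 12.3

Gamma(k,θ) with k>1 has mode (k−1)θ, so θ = 8.75/(k−1).
Need P(X < 52.4) = 0.95 with θ tied to k this way. Start at k = 2, θ = 8.75: P(X<52.4) ≈ 0.982.
Too high — lower k to spread out. Iterating converges to k ≈ 1.71.
Then θ = 8.75/(1.71−1) ≈ 12.3.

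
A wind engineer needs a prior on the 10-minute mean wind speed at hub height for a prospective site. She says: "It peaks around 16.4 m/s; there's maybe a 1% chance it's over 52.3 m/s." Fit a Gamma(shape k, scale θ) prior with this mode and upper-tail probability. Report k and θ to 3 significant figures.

Gamma(k,θ) with k>1 has mode (k−1)θ, so θ = 16.4/(k−1).
Need P(X < 52.3) = 0.99 with θ tied to k this way. Start at k = 2, θ = 16.4: P(X<52.3) ≈ 0.827.
Too low — raise k to concentrate. Iterating converges to k ≈ 4.3.
Then θ = 16.4/(4.3−1) ≈ 4.97.

k ≈ 4.3, θ ≈ 4.97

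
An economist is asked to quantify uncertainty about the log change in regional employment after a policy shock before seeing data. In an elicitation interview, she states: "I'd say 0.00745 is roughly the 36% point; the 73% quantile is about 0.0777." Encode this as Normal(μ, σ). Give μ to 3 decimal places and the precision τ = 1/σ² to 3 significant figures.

μ = 0.033, τ = 191

For Normal(μ,σ), the p-quantile is μ + z_p·σ. Here z_{0.36} = -0.3585, z_{0.73} = 0.6128.
So 0.00745 = μ − 0.3585σ and 0.0777 = μ + 0.6128σ.
Subtracting: σ = (0.0777 − 0.00745)/(0.6128 − (-0.3585)) = 0.072.
Then μ = 0.00745 − (-0.3585)·0.072 = 0.033.
Precision τ = 1/σ² = 1/0.07233² = 191.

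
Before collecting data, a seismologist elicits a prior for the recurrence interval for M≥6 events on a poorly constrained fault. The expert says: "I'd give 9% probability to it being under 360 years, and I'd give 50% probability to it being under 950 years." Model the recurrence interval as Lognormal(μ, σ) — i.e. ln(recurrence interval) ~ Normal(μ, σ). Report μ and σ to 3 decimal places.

If T ~ Lognormal(μ,σ) then ln T ~ Normal(μ,σ), so the p-quantile of ln T is μ + z_p·σ.
ln(360) = 5.886 and ln(950) = 6.856; z_{0.09} = -1.341, z_{0.5} = 0.
σ = (6.856 − 5.886)/(0 − (-1.341)) = 0.724.
μ = 5.886 − (-1.341)·0.724 = 6.856.

μ ≈ 6.856, σ ≈ 0.724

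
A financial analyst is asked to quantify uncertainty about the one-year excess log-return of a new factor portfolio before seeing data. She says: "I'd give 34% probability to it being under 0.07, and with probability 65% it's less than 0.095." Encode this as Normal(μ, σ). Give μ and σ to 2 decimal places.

μ = 0.08, σ = 0.03

The p-quantile of Normal(μ,σ) is μ + z_p·σ, with z_{0.34} = -0.4125 and z_{0.65} = 0.3853.
Eliminate σ: μ = (z₂·x₁ − z₁·x₂)/(z₂ − z₁) = (0.3853·0.07 − (-0.4125)·0.095)/0.7978 = 0.08.
Then σ = (x₂ − x₁)/(z₂ − z₁) = (0.095 − 0.07)/0.7978 = 0.03.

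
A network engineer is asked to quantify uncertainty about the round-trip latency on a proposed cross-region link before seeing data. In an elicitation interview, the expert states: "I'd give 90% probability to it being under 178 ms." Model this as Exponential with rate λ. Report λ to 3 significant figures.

P(T < 178.0) = 1 − e^(−λ·178.0) = 0.9, so λ = −ln(1−0.9)/178.0 = −ln(0.1)/178.0 = 0.0129.

λ ≈ 0.0129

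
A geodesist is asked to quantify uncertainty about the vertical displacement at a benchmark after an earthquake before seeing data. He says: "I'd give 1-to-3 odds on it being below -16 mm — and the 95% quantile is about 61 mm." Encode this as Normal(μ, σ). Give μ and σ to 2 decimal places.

For Normal(μ,σ), the p-quantile is μ + z_p·σ. Here z_{0.25} = -0.6745, z_{0.95} = 1.645.
So -16 = μ − 0.6745σ and 61 = μ + 1.645σ.
Subtracting: σ = (61 − -16)/(1.645 − (-0.6745)) = 33.20.
Then μ = -16 − (-0.6745)·33.20 = 6.39.

μ = 6.39, σ = 33.20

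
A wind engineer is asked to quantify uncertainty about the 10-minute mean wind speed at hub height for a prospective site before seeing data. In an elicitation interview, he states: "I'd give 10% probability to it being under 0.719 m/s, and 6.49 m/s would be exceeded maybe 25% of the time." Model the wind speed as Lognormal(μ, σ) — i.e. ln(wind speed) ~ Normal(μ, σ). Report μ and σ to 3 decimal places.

μ ≈ 1.112, σ ≈ 1.125

If T ~ Lognormal(μ,σ) then ln T ~ Normal(μ,σ), so the p-quantile of ln T is μ + z_p·σ.
ln(0.719) = -0.3299 and ln(6.49) = 1.87; z_{0.1} = -1.282, z_{0.75} = 0.6745.
σ = (1.87 − -0.3299)/(0.6745 − (-1.282)) = 1.125.
μ = -0.3299 − (-1.282)·1.125 = 1.112.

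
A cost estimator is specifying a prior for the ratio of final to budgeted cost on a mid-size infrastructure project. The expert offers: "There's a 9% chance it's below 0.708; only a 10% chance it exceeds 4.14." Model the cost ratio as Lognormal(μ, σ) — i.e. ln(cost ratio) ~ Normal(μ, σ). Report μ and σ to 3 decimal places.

If T ~ Lognormal(μ,σ) then ln T ~ Normal(μ,σ), so the p-quantile of ln T is μ + z_p·σ.
ln(0.708) = -0.3453 and ln(4.14) = 1.421; z_{0.09} = -1.341, z_{0.9} = 1.282.
σ = (1.421 − -0.3453)/(1.282 − (-1.341)) = 0.673.
μ = -0.3453 − (-1.341)·0.673 = 0.558.

μ ≈ 0.558, σ ≈ 0.673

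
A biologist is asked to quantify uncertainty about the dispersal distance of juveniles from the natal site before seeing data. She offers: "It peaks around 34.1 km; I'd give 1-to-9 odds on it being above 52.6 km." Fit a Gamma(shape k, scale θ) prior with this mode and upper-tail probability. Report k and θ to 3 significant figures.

k ≈ 10.9, θ ≈ 3.43

Gamma(k,θ) with k>1 has mode (k−1)θ, so θ = 34.1/(k−1).
Need P(X < 52.6) = 0.9 with θ tied to k this way. Start at k = 2, θ = 34.1: P(X<52.6) ≈ 0.456.
Too low — raise k to concentrate. Iterating converges to k ≈ 10.9.
Then θ = 34.1/(10.9−1) ≈ 3.43.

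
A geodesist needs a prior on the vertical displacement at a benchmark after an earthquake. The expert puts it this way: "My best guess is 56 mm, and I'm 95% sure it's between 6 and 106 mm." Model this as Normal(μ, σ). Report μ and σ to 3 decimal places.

μ = 56.000, σ = 25.511

A symmetric 95% interval runs μ ± z·σ with z = 1.96.
Half-width = 50, so σ = 50/1.96 = 25.511.
μ is the stated best guess, 56.000.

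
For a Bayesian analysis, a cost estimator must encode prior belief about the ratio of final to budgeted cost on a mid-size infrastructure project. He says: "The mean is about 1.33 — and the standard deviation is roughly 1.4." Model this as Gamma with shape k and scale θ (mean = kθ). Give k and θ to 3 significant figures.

For Gamma(k, scale θ): mean = kθ, variance = kθ², so CV = 1/√k.
CV = SD/mean = 1.4/1.33 = 1.053, hence k = 1/CV² = 0.903.
Then θ = mean/k = 1.33/0.903 = 1.47.

k ≈ 0.903, θ ≈ 1.47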